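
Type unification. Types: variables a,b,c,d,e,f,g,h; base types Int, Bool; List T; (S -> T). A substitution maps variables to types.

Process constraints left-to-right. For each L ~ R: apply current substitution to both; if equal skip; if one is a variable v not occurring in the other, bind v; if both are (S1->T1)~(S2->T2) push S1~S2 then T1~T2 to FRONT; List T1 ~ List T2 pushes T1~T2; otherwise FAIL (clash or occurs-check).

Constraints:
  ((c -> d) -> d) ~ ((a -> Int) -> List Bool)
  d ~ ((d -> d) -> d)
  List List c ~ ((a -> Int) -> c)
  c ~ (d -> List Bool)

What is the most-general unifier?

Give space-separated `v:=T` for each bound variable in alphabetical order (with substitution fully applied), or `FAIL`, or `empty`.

step 1: unify ((c -> d) -> d) ~ ((a -> Int) -> List Bool)  [subst: {-} | 3 pending]
  -> decompose arrow: push (c -> d)~(a -> Int), d~List Bool
step 2: unify (c -> d) ~ (a -> Int)  [subst: {-} | 4 pending]
  -> decompose arrow: push c~a, d~Int
step 3: unify c ~ a  [subst: {-} | 5 pending]
  bind c := a
step 4: unify d ~ Int  [subst: {c:=a} | 4 pending]
  bind d := Int
step 5: unify Int ~ List Bool  [subst: {c:=a, d:=Int} | 3 pending]
  clash: Int vs List Bool

Answer: FAIL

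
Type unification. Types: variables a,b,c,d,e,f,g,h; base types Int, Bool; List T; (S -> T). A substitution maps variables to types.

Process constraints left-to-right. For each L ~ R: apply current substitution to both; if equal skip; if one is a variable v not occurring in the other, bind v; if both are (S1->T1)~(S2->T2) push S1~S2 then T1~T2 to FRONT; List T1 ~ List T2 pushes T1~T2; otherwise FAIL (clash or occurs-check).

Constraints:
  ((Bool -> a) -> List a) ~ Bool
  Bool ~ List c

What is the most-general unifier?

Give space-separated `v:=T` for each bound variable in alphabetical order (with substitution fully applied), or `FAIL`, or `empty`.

Answer: FAIL

Derivation:
step 1: unify ((Bool -> a) -> List a) ~ Bool  [subst: {-} | 1 pending]
  clash: ((Bool -> a) -> List a) vs Bool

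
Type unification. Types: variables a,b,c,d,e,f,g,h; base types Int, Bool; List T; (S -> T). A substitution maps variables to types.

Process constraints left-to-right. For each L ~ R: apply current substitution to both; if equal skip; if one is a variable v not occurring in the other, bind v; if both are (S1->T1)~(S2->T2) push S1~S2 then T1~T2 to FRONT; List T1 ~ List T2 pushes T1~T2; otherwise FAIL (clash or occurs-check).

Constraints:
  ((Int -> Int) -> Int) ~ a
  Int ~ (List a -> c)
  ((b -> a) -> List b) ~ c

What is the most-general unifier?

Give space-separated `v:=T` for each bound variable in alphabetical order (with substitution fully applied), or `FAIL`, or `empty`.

Answer: FAIL

Derivation:
step 1: unify ((Int -> Int) -> Int) ~ a  [subst: {-} | 2 pending]
  bind a := ((Int -> Int) -> Int)
step 2: unify Int ~ (List ((Int -> Int) -> Int) -> c)  [subst: {a:=((Int -> Int) -> Int)} | 1 pending]
  clash: Int vs (List ((Int -> Int) -> Int) -> c)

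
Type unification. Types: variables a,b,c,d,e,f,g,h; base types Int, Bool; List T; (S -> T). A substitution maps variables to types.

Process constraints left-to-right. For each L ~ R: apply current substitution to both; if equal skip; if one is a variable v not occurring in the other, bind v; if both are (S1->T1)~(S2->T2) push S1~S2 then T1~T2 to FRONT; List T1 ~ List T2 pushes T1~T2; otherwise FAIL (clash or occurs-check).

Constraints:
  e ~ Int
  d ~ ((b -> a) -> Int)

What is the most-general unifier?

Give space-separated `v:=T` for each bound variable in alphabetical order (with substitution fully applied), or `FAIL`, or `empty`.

Answer: d:=((b -> a) -> Int) e:=Int

Derivation:
step 1: unify e ~ Int  [subst: {-} | 1 pending]
  bind e := Int
step 2: unify d ~ ((b -> a) -> Int)  [subst: {e:=Int} | 0 pending]
  bind d := ((b -> a) -> Int)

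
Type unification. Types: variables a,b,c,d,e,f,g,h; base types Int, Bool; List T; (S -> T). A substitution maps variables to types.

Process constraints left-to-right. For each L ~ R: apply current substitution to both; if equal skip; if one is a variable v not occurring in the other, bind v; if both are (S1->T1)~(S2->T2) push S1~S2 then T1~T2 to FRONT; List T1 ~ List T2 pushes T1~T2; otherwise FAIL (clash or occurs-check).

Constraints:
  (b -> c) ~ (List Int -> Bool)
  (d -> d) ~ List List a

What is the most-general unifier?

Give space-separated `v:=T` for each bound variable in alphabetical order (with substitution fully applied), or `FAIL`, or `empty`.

Answer: FAIL

Derivation:
step 1: unify (b -> c) ~ (List Int -> Bool)  [subst: {-} | 1 pending]
  -> decompose arrow: push b~List Int, c~Bool
step 2: unify b ~ List Int  [subst: {-} | 2 pending]
  bind b := List Int
step 3: unify c ~ Bool  [subst: {b:=List Int} | 1 pending]
  bind c := Bool
step 4: unify (d -> d) ~ List List a  [subst: {b:=List Int, c:=Bool} | 0 pending]
  clash: (d -> d) vs List List a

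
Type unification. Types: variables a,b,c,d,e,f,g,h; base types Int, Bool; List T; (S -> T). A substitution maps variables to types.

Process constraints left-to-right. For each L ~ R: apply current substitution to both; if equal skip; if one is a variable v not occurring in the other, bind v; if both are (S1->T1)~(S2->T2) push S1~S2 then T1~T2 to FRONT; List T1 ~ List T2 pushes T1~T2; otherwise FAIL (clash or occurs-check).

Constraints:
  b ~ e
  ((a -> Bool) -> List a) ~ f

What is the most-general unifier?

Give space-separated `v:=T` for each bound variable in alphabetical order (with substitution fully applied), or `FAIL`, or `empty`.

Answer: b:=e f:=((a -> Bool) -> List a)

Derivation:
step 1: unify b ~ e  [subst: {-} | 1 pending]
  bind b := e
step 2: unify ((a -> Bool) -> List a) ~ f  [subst: {b:=e} | 0 pending]
  bind f := ((a -> Bool) -> List a)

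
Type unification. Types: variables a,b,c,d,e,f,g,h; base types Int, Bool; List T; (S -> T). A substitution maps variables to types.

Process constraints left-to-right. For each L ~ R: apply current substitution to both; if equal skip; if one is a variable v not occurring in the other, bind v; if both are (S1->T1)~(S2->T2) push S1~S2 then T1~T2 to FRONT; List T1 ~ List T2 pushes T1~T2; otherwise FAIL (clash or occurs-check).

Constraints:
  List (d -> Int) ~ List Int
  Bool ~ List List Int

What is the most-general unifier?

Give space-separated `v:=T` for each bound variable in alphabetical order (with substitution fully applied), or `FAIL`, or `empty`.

step 1: unify List (d -> Int) ~ List Int  [subst: {-} | 1 pending]
  -> decompose List: push (d -> Int)~Int
step 2: unify (d -> Int) ~ Int  [subst: {-} | 1 pending]
  clash: (d -> Int) vs Int

Answer: FAIL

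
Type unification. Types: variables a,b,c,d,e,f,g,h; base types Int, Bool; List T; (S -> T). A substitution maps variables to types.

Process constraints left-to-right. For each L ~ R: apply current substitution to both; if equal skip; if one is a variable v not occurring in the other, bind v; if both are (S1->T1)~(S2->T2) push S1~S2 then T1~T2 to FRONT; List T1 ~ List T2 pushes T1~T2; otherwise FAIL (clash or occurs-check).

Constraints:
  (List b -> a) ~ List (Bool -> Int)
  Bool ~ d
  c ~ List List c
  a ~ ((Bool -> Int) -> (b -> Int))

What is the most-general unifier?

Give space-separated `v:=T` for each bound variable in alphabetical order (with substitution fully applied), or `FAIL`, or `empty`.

Answer: FAIL

Derivation:
step 1: unify (List b -> a) ~ List (Bool -> Int)  [subst: {-} | 3 pending]
  clash: (List b -> a) vs List (Bool -> Int)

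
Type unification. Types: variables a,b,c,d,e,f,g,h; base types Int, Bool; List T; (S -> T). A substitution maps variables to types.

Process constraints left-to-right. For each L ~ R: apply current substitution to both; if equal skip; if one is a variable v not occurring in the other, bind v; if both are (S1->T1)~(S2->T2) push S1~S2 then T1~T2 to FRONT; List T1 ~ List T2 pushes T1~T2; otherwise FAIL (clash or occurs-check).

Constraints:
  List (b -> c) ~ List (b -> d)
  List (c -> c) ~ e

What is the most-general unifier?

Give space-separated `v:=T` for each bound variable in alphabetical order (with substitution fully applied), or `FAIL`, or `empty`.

step 1: unify List (b -> c) ~ List (b -> d)  [subst: {-} | 1 pending]
  -> decompose List: push (b -> c)~(b -> d)
step 2: unify (b -> c) ~ (b -> d)  [subst: {-} | 1 pending]
  -> decompose arrow: push b~b, c~d
step 3: unify b ~ b  [subst: {-} | 2 pending]
  -> identical, skip
step 4: unify c ~ d  [subst: {-} | 1 pending]
  bind c := d
step 5: unify List (d -> d) ~ e  [subst: {c:=d} | 0 pending]
  bind e := List (d -> d)

Answer: c:=d e:=List (d -> d)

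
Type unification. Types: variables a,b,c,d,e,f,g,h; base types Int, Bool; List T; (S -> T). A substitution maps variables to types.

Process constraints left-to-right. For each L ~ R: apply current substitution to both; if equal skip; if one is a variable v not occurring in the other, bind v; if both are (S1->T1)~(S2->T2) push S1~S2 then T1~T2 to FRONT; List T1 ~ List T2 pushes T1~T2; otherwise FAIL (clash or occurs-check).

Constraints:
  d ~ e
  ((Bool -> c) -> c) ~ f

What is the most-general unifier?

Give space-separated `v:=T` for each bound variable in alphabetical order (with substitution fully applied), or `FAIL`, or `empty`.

Answer: d:=e f:=((Bool -> c) -> c)

Derivation:
step 1: unify d ~ e  [subst: {-} | 1 pending]
  bind d := e
step 2: unify ((Bool -> c) -> c) ~ f  [subst: {d:=e} | 0 pending]
  bind f := ((Bool -> c) -> c)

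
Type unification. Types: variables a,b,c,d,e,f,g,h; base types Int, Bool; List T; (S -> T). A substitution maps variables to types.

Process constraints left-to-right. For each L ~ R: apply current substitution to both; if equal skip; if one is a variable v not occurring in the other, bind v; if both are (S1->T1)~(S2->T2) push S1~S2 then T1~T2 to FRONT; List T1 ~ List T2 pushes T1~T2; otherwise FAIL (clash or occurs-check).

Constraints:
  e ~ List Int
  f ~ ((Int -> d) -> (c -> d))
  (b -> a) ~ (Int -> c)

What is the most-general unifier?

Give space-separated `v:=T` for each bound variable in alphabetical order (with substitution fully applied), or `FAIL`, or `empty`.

Answer: a:=c b:=Int e:=List Int f:=((Int -> d) -> (c -> d))

Derivation:
step 1: unify e ~ List Int  [subst: {-} | 2 pending]
  bind e := List Int
step 2: unify f ~ ((Int -> d) -> (c -> d))  [subst: {e:=List Int} | 1 pending]
  bind f := ((Int -> d) -> (c -> d))
step 3: unify (b -> a) ~ (Int -> c)  [subst: {e:=List Int, f:=((Int -> d) -> (c -> d))} | 0 pending]
  -> decompose arrow: push b~Int, a~c
step 4: unify b ~ Int  [subst: {e:=List Int, f:=((Int -> d) -> (c -> d))} | 1 pending]
  bind b := Int
step 5: unify a ~ c  [subst: {e:=List Int, f:=((Int -> d) -> (c -> d)), b:=Int} | 0 pending]
  bind a := c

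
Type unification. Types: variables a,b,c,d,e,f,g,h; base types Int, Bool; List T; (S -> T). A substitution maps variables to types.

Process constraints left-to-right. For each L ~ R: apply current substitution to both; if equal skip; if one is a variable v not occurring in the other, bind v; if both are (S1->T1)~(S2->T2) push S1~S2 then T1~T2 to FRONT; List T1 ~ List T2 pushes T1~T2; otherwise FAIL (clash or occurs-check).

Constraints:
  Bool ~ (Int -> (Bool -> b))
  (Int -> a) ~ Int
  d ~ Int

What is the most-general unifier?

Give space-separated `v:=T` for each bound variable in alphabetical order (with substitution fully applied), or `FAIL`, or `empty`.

Answer: FAIL

Derivation:
step 1: unify Bool ~ (Int -> (Bool -> b))  [subst: {-} | 2 pending]
  clash: Bool vs (Int -> (Bool -> b))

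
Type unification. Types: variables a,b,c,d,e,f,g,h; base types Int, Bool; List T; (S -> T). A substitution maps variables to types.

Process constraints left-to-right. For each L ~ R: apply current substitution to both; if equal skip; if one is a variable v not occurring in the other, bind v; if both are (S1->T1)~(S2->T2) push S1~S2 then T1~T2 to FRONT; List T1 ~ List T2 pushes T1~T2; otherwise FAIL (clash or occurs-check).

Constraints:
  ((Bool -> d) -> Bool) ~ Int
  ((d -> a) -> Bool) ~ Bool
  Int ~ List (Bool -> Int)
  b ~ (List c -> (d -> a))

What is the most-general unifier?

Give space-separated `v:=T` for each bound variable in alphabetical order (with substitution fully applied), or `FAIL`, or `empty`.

Answer: FAIL

Derivation:
step 1: unify ((Bool -> d) -> Bool) ~ Int  [subst: {-} | 3 pending]
  clash: ((Bool -> d) -> Bool) vs Int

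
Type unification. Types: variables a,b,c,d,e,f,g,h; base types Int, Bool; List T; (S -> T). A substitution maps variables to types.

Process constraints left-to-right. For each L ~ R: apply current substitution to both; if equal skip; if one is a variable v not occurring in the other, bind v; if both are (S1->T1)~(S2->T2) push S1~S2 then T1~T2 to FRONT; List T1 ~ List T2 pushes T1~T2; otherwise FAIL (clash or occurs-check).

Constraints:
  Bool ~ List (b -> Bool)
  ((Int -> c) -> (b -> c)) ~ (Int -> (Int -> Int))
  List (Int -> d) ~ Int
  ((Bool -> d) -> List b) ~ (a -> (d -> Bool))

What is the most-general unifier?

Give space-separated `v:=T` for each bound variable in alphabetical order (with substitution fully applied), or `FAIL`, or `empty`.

Answer: FAIL

Derivation:
step 1: unify Bool ~ List (b -> Bool)  [subst: {-} | 3 pending]
  clash: Bool vs List (b -> Bool)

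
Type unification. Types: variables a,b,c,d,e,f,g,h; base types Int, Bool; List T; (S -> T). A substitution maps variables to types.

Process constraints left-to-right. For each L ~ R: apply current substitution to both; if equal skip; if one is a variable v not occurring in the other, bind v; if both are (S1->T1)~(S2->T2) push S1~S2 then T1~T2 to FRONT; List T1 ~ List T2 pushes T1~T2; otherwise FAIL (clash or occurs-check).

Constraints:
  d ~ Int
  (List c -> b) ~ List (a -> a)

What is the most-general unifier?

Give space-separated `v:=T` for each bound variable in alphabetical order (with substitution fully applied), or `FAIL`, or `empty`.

Answer: FAIL

Derivation:
step 1: unify d ~ Int  [subst: {-} | 1 pending]
  bind d := Int
step 2: unify (List c -> b) ~ List (a -> a)  [subst: {d:=Int} | 0 pending]
  clash: (List c -> b) vs List (a -> a)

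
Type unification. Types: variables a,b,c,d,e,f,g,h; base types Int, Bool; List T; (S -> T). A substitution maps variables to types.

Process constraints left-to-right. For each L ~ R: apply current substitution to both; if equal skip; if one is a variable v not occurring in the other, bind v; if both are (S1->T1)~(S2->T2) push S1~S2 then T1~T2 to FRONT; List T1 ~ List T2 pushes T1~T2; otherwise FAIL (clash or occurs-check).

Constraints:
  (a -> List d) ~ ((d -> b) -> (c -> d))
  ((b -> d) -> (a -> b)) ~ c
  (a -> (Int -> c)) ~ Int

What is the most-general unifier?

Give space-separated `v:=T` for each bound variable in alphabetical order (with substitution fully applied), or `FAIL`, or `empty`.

step 1: unify (a -> List d) ~ ((d -> b) -> (c -> d))  [subst: {-} | 2 pending]
  -> decompose arrow: push a~(d -> b), List d~(c -> d)
step 2: unify a ~ (d -> b)  [subst: {-} | 3 pending]
  bind a := (d -> b)
step 3: unify List d ~ (c -> d)  [subst: {a:=(d -> b)} | 2 pending]
  clash: List d vs (c -> d)

Answer: FAIL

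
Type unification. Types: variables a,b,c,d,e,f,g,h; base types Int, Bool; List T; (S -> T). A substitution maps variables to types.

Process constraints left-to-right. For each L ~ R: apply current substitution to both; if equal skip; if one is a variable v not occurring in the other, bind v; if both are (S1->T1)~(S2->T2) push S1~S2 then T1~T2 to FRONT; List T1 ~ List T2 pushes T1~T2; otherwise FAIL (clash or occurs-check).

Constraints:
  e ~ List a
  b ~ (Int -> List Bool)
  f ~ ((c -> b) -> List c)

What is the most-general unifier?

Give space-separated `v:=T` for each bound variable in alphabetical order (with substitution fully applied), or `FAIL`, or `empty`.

Answer: b:=(Int -> List Bool) e:=List a f:=((c -> (Int -> List Bool)) -> List c)

Derivation:
step 1: unify e ~ List a  [subst: {-} | 2 pending]
  bind e := List a
step 2: unify b ~ (Int -> List Bool)  [subst: {e:=List a} | 1 pending]
  bind b := (Int -> List Bool)
step 3: unify f ~ ((c -> (Int -> List Bool)) -> List c)  [subst: {e:=List a, b:=(Int -> List Bool)} | 0 pending]
  bind f := ((c -> (Int -> List Bool)) -> List c)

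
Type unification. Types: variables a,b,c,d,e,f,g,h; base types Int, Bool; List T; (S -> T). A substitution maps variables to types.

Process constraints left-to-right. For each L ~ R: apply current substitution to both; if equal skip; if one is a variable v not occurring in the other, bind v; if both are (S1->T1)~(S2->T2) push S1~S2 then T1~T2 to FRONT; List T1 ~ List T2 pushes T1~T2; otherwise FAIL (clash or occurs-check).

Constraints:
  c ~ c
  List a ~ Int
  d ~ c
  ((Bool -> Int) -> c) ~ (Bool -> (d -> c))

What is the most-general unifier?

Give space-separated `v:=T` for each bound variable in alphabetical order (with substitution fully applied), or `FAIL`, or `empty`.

step 1: unify c ~ c  [subst: {-} | 3 pending]
  -> identical, skip
step 2: unify List a ~ Int  [subst: {-} | 2 pending]
  clash: List a vs Int

Answer: FAIL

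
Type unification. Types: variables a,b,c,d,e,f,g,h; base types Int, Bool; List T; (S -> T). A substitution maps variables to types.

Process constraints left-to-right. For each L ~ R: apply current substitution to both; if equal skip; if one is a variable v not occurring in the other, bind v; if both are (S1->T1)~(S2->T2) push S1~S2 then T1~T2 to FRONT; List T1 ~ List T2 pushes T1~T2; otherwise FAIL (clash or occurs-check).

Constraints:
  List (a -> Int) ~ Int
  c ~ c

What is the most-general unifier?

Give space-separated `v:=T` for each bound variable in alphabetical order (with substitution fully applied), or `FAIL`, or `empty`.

step 1: unify List (a -> Int) ~ Int  [subst: {-} | 1 pending]
  clash: List (a -> Int) vs Int

Answer: FAIL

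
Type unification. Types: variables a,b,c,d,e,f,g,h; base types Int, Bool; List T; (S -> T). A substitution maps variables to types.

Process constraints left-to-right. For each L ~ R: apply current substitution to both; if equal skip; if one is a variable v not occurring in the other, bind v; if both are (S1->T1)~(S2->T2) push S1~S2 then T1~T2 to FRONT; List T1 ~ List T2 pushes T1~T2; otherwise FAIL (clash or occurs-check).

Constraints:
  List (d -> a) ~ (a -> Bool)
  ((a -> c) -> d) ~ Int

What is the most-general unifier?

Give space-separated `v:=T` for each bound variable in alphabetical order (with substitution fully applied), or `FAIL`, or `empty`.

Answer: FAIL

Derivation:
step 1: unify List (d -> a) ~ (a -> Bool)  [subst: {-} | 1 pending]
  clash: List (d -> a) vs (a -> Bool)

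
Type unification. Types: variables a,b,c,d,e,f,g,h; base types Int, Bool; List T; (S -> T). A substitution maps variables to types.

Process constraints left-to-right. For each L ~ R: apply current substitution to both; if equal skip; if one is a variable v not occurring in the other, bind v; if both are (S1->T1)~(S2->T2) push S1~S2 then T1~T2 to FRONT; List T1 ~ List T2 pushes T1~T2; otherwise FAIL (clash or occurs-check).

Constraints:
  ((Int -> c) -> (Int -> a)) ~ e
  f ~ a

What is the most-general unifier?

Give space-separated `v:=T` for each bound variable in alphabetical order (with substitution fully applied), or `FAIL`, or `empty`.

Answer: e:=((Int -> c) -> (Int -> a)) f:=a

Derivation:
step 1: unify ((Int -> c) -> (Int -> a)) ~ e  [subst: {-} | 1 pending]
  bind e := ((Int -> c) -> (Int -> a))
step 2: unify f ~ a  [subst: {e:=((Int -> c) -> (Int -> a))} | 0 pending]
  bind f := a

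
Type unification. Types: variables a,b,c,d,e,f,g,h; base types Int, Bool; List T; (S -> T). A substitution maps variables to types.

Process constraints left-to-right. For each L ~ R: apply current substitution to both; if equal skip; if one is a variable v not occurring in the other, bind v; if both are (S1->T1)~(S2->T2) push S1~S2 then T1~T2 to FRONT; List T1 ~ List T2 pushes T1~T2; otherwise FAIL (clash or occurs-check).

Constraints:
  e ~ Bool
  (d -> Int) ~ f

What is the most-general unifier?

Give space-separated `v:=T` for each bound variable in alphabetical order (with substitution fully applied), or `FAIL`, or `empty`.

Answer: e:=Bool f:=(d -> Int)

Derivation:
step 1: unify e ~ Bool  [subst: {-} | 1 pending]
  bind e := Bool
step 2: unify (d -> Int) ~ f  [subst: {e:=Bool} | 0 pending]
  bind f := (d -> Int)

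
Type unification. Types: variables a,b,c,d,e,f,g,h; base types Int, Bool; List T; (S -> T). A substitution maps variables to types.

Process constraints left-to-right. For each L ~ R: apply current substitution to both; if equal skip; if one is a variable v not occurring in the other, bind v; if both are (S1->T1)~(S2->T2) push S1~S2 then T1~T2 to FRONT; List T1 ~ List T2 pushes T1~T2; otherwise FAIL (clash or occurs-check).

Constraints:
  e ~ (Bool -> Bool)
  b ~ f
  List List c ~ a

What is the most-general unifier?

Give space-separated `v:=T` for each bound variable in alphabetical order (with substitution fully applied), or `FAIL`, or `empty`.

Answer: a:=List List c b:=f e:=(Bool -> Bool)

Derivation:
step 1: unify e ~ (Bool -> Bool)  [subst: {-} | 2 pending]
  bind e := (Bool -> Bool)
step 2: unify b ~ f  [subst: {e:=(Bool -> Bool)} | 1 pending]
  bind b := f
step 3: unify List List c ~ a  [subst: {e:=(Bool -> Bool), b:=f} | 0 pending]
  bind a := List List c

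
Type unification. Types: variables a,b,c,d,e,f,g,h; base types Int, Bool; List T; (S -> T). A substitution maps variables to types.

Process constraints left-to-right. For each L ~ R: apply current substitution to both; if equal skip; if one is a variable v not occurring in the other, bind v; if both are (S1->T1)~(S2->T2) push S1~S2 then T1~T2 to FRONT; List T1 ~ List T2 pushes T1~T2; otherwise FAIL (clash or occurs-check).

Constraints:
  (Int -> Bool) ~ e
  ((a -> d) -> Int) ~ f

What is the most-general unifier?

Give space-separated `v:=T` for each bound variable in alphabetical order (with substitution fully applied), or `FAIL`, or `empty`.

step 1: unify (Int -> Bool) ~ e  [subst: {-} | 1 pending]
  bind e := (Int -> Bool)
step 2: unify ((a -> d) -> Int) ~ f  [subst: {e:=(Int -> Bool)} | 0 pending]
  bind f := ((a -> d) -> Int)

Answer: e:=(Int -> Bool) f:=((a -> d) -> Int)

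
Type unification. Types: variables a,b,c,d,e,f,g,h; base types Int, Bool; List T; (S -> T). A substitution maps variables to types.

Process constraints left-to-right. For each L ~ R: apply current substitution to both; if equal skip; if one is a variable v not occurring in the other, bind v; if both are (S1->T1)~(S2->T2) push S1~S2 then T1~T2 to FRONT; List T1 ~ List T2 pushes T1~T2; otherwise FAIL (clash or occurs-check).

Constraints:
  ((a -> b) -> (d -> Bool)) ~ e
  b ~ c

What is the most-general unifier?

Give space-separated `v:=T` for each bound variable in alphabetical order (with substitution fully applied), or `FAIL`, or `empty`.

step 1: unify ((a -> b) -> (d -> Bool)) ~ e  [subst: {-} | 1 pending]
  bind e := ((a -> b) -> (d -> Bool))
step 2: unify b ~ c  [subst: {e:=((a -> b) -> (d -> Bool))} | 0 pending]
  bind b := c

Answer: b:=c e:=((a -> c) -> (d -> Bool))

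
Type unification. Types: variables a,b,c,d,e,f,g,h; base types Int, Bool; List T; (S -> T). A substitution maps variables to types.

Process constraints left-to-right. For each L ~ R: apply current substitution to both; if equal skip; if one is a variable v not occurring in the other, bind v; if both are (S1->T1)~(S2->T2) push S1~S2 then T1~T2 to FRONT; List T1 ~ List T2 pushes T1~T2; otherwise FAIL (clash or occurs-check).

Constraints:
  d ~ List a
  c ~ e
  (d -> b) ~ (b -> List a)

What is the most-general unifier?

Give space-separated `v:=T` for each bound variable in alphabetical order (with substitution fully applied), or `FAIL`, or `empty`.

Answer: b:=List a c:=e d:=List a

Derivation:
step 1: unify d ~ List a  [subst: {-} | 2 pending]
  bind d := List a
step 2: unify c ~ e  [subst: {d:=List a} | 1 pending]
  bind c := e
step 3: unify (List a -> b) ~ (b -> List a)  [subst: {d:=List a, c:=e} | 0 pending]
  -> decompose arrow: push List a~b, b~List a
step 4: unify List a ~ b  [subst: {d:=List a, c:=e} | 1 pending]
  bind b := List a
step 5: unify List a ~ List a  [subst: {d:=List a, c:=e, b:=List a} | 0 pending]
  -> identical, skip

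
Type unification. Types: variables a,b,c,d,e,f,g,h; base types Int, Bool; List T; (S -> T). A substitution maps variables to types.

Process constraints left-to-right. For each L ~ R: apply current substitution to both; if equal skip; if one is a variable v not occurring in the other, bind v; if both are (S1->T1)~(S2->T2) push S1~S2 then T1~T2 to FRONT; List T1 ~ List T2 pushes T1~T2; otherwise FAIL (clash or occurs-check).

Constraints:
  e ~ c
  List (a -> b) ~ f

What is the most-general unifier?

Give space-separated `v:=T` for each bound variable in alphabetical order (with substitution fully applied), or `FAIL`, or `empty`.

step 1: unify e ~ c  [subst: {-} | 1 pending]
  bind e := c
step 2: unify List (a -> b) ~ f  [subst: {e:=c} | 0 pending]
  bind f := List (a -> b)

Answer: e:=c f:=List (a -> b)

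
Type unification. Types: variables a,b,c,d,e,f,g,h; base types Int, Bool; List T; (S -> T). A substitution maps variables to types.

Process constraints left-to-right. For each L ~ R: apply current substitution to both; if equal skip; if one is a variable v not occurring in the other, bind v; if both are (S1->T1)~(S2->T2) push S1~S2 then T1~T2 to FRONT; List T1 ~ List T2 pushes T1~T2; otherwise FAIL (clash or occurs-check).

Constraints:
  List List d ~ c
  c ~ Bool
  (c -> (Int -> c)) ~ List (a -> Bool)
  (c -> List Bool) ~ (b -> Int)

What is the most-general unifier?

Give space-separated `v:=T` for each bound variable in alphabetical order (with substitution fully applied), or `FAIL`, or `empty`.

step 1: unify List List d ~ c  [subst: {-} | 3 pending]
  bind c := List List d
step 2: unify List List d ~ Bool  [subst: {c:=List List d} | 2 pending]
  clash: List List d vs Bool

Answer: FAIL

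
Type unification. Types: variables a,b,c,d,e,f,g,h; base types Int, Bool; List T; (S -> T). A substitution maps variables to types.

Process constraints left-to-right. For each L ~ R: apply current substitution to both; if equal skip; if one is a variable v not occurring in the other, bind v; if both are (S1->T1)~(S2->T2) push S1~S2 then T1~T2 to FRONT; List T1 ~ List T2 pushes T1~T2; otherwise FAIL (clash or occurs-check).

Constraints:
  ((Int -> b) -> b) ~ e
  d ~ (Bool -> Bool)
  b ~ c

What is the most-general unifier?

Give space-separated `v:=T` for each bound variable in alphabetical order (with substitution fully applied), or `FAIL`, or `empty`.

step 1: unify ((Int -> b) -> b) ~ e  [subst: {-} | 2 pending]
  bind e := ((Int -> b) -> b)
step 2: unify d ~ (Bool -> Bool)  [subst: {e:=((Int -> b) -> b)} | 1 pending]
  bind d := (Bool -> Bool)
step 3: unify b ~ c  [subst: {e:=((Int -> b) -> b), d:=(Bool -> Bool)} | 0 pending]
  bind b := c

Answer: b:=c d:=(Bool -> Bool) e:=((Int -> c) -> c)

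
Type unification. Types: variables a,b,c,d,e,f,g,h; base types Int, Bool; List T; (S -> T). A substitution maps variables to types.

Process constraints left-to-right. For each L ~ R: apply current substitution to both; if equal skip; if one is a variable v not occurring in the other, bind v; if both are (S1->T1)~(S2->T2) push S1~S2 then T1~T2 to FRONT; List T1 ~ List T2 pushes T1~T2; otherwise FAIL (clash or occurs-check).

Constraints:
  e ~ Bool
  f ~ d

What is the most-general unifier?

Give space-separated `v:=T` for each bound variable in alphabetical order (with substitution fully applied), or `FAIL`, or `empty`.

Answer: e:=Bool f:=d

Derivation:
step 1: unify e ~ Bool  [subst: {-} | 1 pending]
  bind e := Bool
step 2: unify f ~ d  [subst: {e:=Bool} | 0 pending]
  bind f := d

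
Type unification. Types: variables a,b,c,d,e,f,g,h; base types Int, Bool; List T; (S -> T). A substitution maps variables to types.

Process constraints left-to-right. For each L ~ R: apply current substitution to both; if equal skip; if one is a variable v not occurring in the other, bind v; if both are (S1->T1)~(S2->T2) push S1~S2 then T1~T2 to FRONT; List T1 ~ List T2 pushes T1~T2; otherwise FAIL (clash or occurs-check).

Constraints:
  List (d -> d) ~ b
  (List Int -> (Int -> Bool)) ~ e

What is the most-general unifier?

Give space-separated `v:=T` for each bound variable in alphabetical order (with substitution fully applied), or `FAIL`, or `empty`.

step 1: unify List (d -> d) ~ b  [subst: {-} | 1 pending]
  bind b := List (d -> d)
step 2: unify (List Int -> (Int -> Bool)) ~ e  [subst: {b:=List (d -> d)} | 0 pending]
  bind e := (List Int -> (Int -> Bool))

Answer: b:=List (d -> d) e:=(List Int -> (Int -> Bool))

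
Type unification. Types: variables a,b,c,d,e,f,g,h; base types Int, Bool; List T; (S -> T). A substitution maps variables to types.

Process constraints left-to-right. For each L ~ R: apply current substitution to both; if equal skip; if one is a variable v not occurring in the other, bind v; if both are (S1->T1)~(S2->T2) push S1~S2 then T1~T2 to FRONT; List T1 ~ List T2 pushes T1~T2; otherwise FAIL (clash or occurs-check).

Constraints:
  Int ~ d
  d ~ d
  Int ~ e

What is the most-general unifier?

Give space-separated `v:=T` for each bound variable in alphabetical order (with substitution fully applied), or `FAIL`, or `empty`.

Answer: d:=Int e:=Int

Derivation:
step 1: unify Int ~ d  [subst: {-} | 2 pending]
  bind d := Int
step 2: unify Int ~ Int  [subst: {d:=Int} | 1 pending]
  -> identical, skip
step 3: unify Int ~ e  [subst: {d:=Int} | 0 pending]
  bind e := Int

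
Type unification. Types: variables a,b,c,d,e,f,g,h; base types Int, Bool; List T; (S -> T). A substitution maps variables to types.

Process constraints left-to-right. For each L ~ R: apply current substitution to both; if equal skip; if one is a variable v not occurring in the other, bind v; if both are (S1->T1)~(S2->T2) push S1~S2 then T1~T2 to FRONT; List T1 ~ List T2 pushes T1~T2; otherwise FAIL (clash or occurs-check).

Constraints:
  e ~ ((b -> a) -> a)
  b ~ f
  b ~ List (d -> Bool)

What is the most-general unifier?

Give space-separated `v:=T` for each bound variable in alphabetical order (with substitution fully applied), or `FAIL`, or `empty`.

Answer: b:=List (d -> Bool) e:=((List (d -> Bool) -> a) -> a) f:=List (d -> Bool)

Derivation:
step 1: unify e ~ ((b -> a) -> a)  [subst: {-} | 2 pending]
  bind e := ((b -> a) -> a)
step 2: unify b ~ f  [subst: {e:=((b -> a) -> a)} | 1 pending]
  bind b := f
step 3: unify f ~ List (d -> Bool)  [subst: {e:=((b -> a) -> a), b:=f} | 0 pending]
  bind f := List (d -> Bool)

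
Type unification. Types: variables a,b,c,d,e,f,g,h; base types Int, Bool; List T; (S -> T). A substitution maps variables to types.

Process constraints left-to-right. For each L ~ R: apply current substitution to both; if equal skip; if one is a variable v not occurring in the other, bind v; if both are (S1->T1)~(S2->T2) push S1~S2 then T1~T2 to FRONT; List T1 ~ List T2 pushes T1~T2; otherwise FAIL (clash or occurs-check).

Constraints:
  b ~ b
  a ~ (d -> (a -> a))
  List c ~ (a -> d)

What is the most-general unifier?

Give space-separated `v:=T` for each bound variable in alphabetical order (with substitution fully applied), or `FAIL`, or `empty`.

Answer: FAIL

Derivation:
step 1: unify b ~ b  [subst: {-} | 2 pending]
  -> identical, skip
step 2: unify a ~ (d -> (a -> a))  [subst: {-} | 1 pending]
  occurs-check fail: a in (d -> (a -> a))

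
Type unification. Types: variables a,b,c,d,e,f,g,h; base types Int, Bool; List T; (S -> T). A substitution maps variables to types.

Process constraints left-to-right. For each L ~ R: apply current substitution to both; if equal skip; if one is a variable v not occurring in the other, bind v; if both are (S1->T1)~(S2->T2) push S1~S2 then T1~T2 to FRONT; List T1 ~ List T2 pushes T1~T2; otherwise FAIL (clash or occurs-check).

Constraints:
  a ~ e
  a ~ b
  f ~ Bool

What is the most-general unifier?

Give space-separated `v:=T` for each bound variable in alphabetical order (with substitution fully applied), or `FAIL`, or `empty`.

Answer: a:=b e:=b f:=Bool

Derivation:
step 1: unify a ~ e  [subst: {-} | 2 pending]
  bind a := e
step 2: unify e ~ b  [subst: {a:=e} | 1 pending]
  bind e := b
step 3: unify f ~ Bool  [subst: {a:=e, e:=b} | 0 pending]
  bind f := Bool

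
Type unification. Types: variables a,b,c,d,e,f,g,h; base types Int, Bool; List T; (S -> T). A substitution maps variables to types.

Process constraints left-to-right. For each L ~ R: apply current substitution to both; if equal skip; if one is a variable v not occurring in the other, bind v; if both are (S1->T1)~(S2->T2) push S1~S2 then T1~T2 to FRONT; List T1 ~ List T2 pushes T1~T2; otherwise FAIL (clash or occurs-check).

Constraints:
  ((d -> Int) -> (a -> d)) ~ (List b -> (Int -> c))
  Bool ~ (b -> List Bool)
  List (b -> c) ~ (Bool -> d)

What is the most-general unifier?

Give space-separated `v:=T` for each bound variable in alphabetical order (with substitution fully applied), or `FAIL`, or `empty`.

Answer: FAIL

Derivation:
step 1: unify ((d -> Int) -> (a -> d)) ~ (List b -> (Int -> c))  [subst: {-} | 2 pending]
  -> decompose arrow: push (d -> Int)~List b, (a -> d)~(Int -> c)
step 2: unify (d -> Int) ~ List b  [subst: {-} | 3 pending]
  clash: (d -> Int) vs List b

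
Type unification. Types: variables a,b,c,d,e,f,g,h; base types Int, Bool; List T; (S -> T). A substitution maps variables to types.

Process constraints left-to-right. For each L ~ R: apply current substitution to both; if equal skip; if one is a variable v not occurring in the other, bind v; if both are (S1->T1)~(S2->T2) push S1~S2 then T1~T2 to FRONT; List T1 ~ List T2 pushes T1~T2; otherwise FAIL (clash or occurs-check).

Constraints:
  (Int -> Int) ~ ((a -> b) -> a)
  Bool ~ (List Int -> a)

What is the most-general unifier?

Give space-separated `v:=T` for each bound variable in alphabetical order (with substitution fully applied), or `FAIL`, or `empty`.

Answer: FAIL

Derivation:
step 1: unify (Int -> Int) ~ ((a -> b) -> a)  [subst: {-} | 1 pending]
  -> decompose arrow: push Int~(a -> b), Int~a
step 2: unify Int ~ (a -> b)  [subst: {-} | 2 pending]
  clash: Int vs (a -> b)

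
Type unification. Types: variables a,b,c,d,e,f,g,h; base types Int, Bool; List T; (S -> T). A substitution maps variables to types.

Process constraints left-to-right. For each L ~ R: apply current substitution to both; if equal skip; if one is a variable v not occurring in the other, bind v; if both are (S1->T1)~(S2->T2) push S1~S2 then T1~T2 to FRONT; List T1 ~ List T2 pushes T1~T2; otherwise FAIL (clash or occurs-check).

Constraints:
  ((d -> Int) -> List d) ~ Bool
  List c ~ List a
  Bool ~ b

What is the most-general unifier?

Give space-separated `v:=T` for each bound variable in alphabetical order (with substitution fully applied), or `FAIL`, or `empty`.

Answer: FAIL

Derivation:
step 1: unify ((d -> Int) -> List d) ~ Bool  [subst: {-} | 2 pending]
  clash: ((d -> Int) -> List d) vs Bool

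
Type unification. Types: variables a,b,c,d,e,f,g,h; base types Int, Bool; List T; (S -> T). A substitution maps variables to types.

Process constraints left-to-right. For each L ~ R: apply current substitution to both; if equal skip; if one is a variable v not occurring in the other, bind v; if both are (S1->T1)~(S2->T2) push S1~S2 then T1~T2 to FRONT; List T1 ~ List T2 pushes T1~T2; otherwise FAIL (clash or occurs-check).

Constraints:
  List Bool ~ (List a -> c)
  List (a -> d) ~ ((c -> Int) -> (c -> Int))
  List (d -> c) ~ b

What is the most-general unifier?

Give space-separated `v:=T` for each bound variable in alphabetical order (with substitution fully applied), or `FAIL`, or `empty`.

step 1: unify List Bool ~ (List a -> c)  [subst: {-} | 2 pending]
  clash: List Bool vs (List a -> c)

Answer: FAIL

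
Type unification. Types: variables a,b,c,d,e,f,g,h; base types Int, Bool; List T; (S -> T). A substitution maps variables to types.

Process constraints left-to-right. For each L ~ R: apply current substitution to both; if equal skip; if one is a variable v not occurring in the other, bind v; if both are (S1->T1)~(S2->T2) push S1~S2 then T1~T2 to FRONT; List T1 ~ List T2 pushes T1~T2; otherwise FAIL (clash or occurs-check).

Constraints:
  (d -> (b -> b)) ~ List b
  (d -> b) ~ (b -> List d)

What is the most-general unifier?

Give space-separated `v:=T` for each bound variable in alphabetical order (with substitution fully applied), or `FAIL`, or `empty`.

step 1: unify (d -> (b -> b)) ~ List b  [subst: {-} | 1 pending]
  clash: (d -> (b -> b)) vs List b

Answer: FAIL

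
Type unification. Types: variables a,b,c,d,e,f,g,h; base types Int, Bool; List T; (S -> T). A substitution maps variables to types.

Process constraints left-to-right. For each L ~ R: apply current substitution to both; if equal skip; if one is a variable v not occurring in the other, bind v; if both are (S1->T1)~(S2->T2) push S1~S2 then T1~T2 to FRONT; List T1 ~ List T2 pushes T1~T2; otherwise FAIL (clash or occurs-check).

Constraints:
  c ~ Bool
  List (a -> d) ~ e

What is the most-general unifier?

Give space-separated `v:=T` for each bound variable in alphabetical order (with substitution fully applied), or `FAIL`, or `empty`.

Answer: c:=Bool e:=List (a -> d)

Derivation:
step 1: unify c ~ Bool  [subst: {-} | 1 pending]
  bind c := Bool
step 2: unify List (a -> d) ~ e  [subst: {c:=Bool} | 0 pending]
  bind e := List (a -> d)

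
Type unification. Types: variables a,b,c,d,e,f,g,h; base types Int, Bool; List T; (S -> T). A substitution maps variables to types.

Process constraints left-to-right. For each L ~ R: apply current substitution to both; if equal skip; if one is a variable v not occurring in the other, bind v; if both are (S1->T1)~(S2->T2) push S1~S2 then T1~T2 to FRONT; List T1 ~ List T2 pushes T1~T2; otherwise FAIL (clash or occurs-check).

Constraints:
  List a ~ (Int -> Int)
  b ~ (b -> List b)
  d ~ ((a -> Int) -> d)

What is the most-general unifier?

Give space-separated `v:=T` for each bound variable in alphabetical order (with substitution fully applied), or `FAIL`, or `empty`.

Answer: FAIL

Derivation:
step 1: unify List a ~ (Int -> Int)  [subst: {-} | 2 pending]
  clash: List a vs (Int -> Int)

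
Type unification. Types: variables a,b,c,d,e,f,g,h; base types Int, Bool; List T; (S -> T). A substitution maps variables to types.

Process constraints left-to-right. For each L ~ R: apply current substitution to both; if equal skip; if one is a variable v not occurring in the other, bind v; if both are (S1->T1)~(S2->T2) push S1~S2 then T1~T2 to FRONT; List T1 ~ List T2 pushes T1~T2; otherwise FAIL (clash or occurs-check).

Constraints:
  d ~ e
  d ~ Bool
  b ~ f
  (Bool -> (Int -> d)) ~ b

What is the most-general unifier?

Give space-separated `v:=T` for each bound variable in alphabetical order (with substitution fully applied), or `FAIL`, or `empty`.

Answer: b:=(Bool -> (Int -> Bool)) d:=Bool e:=Bool f:=(Bool -> (Int -> Bool))

Derivation:
step 1: unify d ~ e  [subst: {-} | 3 pending]
  bind d := e
step 2: unify e ~ Bool  [subst: {d:=e} | 2 pending]
  bind e := Bool
step 3: unify b ~ f  [subst: {d:=e, e:=Bool} | 1 pending]
  bind b := f
step 4: unify (Bool -> (Int -> Bool)) ~ f  [subst: {d:=e, e:=Bool, b:=f} | 0 pending]
  bind f := (Bool -> (Int -> Bool))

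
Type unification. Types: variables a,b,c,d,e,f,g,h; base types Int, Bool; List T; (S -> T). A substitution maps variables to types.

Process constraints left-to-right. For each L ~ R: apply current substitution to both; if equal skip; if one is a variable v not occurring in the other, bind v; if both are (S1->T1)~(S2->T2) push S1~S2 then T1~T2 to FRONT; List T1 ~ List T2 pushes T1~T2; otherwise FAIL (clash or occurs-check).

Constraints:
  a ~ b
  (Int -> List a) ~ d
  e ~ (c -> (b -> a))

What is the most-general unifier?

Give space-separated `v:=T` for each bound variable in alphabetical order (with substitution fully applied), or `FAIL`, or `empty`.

Answer: a:=b d:=(Int -> List b) e:=(c -> (b -> b))

Derivation:
step 1: unify a ~ b  [subst: {-} | 2 pending]
  bind a := b
step 2: unify (Int -> List b) ~ d  [subst: {a:=b} | 1 pending]
  bind d := (Int -> List b)
step 3: unify e ~ (c -> (b -> b))  [subst: {a:=b, d:=(Int -> List b)} | 0 pending]
  bind e := (c -> (b -> b))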